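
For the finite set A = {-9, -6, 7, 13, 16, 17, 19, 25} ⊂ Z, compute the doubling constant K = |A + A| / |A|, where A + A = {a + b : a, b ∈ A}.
K = |A + A| / |A| = 30/8 = 15/4

Enumerate A + A = {a + b : a, b ∈ A}. With |A| = 8, there are |A|^2 = 64 ordered sum pairs; collecting distinct values, A + A = {-18, -15, -12, -2, 1, 4, 7, 8, 10, 11, 13, 14, 16, 19, 20, 23, 24, 26, 29, 30, 32, 33, 34, 35, 36, 38, 41, 42, 44, 50}, so |A + A| = 30. Thus K = 30/8 = 15/4. For comparison, the minimum possible |A + A| over all 8-element sets is 2·8 − 1 = 15 (so min K = 15/8), attained only by arithmetic progressions.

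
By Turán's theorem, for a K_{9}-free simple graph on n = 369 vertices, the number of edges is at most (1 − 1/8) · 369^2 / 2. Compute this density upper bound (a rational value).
Turán density bound = (7/8) · 369^2/2 = 953127/16 ≈ 59570.4375

Turán's theorem: ex(n, K_{r+1}) is achieved by the complete r-partite Turán graph T(n, r) with parts as balanced as possible, and is at most (1 − 1/r) · n^2/2. For r = 8, n = 369: the density bound is (7/8) · 136161/2 = 953127/16 ≈ 59570.4375. The integer-valued extremum is e(T(369, 8)) = 59570, which is strictly less than the density bound 953127/16 since 8 ∤ 369 (the parts of T(369, 8) cannot all be equal).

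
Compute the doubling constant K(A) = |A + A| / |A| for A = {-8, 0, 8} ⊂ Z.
K = |A + A| / |A| = 5/3

Enumerate A + A = {a + b : a, b ∈ A}. With |A| = 3, there are |A|^2 = 9 ordered sum pairs; collecting distinct values, A + A = {-16, -8, 0, 8, 16}, so |A + A| = 5. Thus K = 5/3. Here |A + A| = 2|A| − 1 = 5, the minimum possible — so K = 5/3 is minimal, which holds iff A is an arithmetic progression.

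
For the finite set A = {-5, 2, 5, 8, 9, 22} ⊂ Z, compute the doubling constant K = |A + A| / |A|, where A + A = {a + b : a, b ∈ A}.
K = |A + A| / |A| = 18/6 = 3

Enumerate A + A = {a + b : a, b ∈ A}. With |A| = 6, there are |A|^2 = 36 ordered sum pairs; collecting distinct values, A + A = {-10, -3, 0, 3, 4, 7, 10, 11, 13, 14, 16, 17, 18, 24, 27, 30, 31, 44}, so |A + A| = 18. Thus K = 18/6 = 3. For comparison, the minimum possible |A + A| over all 6-element sets is 2·6 − 1 = 11 (so min K = 11/6), attained only by arithmetic progressions.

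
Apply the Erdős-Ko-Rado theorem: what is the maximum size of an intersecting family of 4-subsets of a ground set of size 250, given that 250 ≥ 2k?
max |F| = C(249, 3) = 2542124

Erdős-Ko-Rado (1961): when n ≥ 2k, max |F| = C(n−1, k−1). The bound is attained by the star {A : i ∈ A} for any fixed i ∈ [n]. Here C(250−1, 4−1) = C(249, 3) = 2542124.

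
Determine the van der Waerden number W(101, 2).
W(101, 2) = 101 + 1 = 102

A 2-term AP is any pair of integers, so a monochromatic 2-AP exists iff some colour is used at least twice. With 101 colours, the colouring i ↦ i on {1, ..., 101} uses each colour once, avoiding any monochromatic pair, so W(101, 2) > 101. For {1, ..., 102}, pigeonhole forces two integers of the same colour, which form a monochromatic 2-AP. Hence W(101, 2) = 102.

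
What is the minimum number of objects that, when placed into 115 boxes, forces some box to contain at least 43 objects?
n = (43 − 1)·115 + 1 = 4831

By the generalised pigeonhole principle, to guarantee some box contains ≥ r objects we need more than (r − 1) · k objects total. Threshold: n = (r − 1) · k + 1. With r = 43 and k = 115: n = 42 · 115 + 1 = 4830 + 1 = 4831. For n = 4830 = 42 · 115, we can put exactly 42 objects in every box, avoiding 43 in any single one — so 4831 is tight.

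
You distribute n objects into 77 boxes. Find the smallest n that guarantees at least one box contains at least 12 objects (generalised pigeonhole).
n = (12 − 1)·77 + 1 = 848

By the generalised pigeonhole principle, to guarantee some box contains ≥ r objects we need more than (r − 1) · k objects total. Threshold: n = (r − 1) · k + 1. With r = 12 and k = 77: n = 11 · 77 + 1 = 847 + 1 = 848. For n = 847 = 11 · 77, we can put exactly 11 objects in every box, avoiding 12 in any single one — so 848 is tight.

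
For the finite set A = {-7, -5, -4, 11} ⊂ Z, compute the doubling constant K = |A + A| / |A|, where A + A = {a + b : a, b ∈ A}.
K = |A + A| / |A| = 10/4 = 5/2

Enumerate A + A = {a + b : a, b ∈ A}. With |A| = 4, there are |A|^2 = 16 ordered sum pairs; collecting distinct values, A + A = {-14, -12, -11, -10, -9, -8, 4, 6, 7, 22}, so |A + A| = 10. Thus K = 10/4 = 5/2. For comparison, the minimum possible |A + A| over all 4-element sets is 2·4 − 1 = 7 (so min K = 7/4), attained only by arithmetic progressions.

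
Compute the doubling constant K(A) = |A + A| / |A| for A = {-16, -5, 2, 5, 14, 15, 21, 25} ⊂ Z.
K = |A + A| / |A| = 31/8

Enumerate A + A = {a + b : a, b ∈ A}. With |A| = 8, there are |A|^2 = 64 ordered sum pairs; collecting distinct values, A + A = {-32, -21, -14, -11, -10, -3, -2, -1, 0, 4, 5, 7, 9, 10, 16, 17, 19, 20, 23, 26, 27, 28, 29, 30, 35, 36, 39, 40, 42, 46, 50}, so |A + A| = 31. Thus K = 31/8. For comparison, the minimum possible |A + A| over all 8-element sets is 2·8 − 1 = 15 (so min K = 15/8), attained only by arithmetic progressions.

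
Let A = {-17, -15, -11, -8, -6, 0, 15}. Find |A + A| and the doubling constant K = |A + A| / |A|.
K = |A + A| / |A| = 25/7

Enumerate A + A = {a + b : a, b ∈ A}. With |A| = 7, there are |A|^2 = 49 ordered sum pairs; collecting distinct values, A + A = {-34, -32, -30, -28, -26, -25, -23, -22, -21, -19, -17, -16, -15, -14, -12, -11, -8, -6, -2, 0, 4, 7, 9, 15, 30}, so |A + A| = 25. Thus K = 25/7. For comparison, the minimum possible |A + A| over all 7-element sets is 2·7 − 1 = 13 (so min K = 13/7), attained only by arithmetic progressions.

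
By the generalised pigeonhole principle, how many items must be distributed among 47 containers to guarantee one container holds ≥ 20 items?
n = (20 − 1)·47 + 1 = 894

By the generalised pigeonhole principle, to guarantee some box contains ≥ r objects we need more than (r − 1) · k objects total. Threshold: n = (r − 1) · k + 1. With r = 20 and k = 47: n = 19 · 47 + 1 = 893 + 1 = 894. For n = 893 = 19 · 47, we can put exactly 19 objects in every box, avoiding 20 in any single one — so 894 is tight.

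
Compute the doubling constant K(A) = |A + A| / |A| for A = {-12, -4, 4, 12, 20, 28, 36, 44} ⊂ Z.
K = |A + A| / |A| = 15/8

Enumerate A + A = {a + b : a, b ∈ A}. With |A| = 8, there are |A|^2 = 64 ordered sum pairs; collecting distinct values, A + A = {-24, -16, -8, 0, 8, 16, 24, 32, 40, 48, 56, 64, 72, 80, 88}, so |A + A| = 15. Thus K = 15/8. Here |A + A| = 2|A| − 1 = 15, the minimum possible — so K = 15/8 is minimal, which holds iff A is an arithmetic progression.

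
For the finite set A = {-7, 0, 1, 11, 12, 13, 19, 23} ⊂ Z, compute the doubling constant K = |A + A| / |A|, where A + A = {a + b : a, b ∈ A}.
K = |A + A| / |A| = 30/8 = 15/4

Enumerate A + A = {a + b : a, b ∈ A}. With |A| = 8, there are |A|^2 = 64 ordered sum pairs; collecting distinct values, A + A = {-14, -7, -6, 0, 1, 2, 4, 5, 6, 11, 12, 13, 14, 16, 19, 20, 22, 23, 24, 25, 26, 30, 31, 32, 34, 35, 36, 38, 42, 46}, so |A + A| = 30. Thus K = 30/8 = 15/4. For comparison, the minimum possible |A + A| over all 8-element sets is 2·8 − 1 = 15 (so min K = 15/8), attained only by arithmetic progressions.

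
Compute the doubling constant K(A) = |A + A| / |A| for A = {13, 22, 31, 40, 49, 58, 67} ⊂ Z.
K = |A + A| / |A| = 13/7

Enumerate A + A = {a + b : a, b ∈ A}. With |A| = 7, there are |A|^2 = 49 ordered sum pairs; collecting distinct values, A + A = {26, 35, 44, 53, 62, 71, 80, 89, 98, 107, 116, 125, 134}, so |A + A| = 13. Thus K = 13/7. Here |A + A| = 2|A| − 1 = 13, the minimum possible — so K = 13/7 is minimal, which holds iff A is an arithmetic progression.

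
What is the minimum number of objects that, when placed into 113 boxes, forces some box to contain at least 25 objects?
n = (25 − 1)·113 + 1 = 2713

By the generalised pigeonhole principle, to guarantee some box contains ≥ r objects we need more than (r − 1) · k objects total. Threshold: n = (r − 1) · k + 1. With r = 25 and k = 113: n = 24 · 113 + 1 = 2712 + 1 = 2713. For n = 2712 = 24 · 113, we can put exactly 24 objects in every box, avoiding 25 in any single one — so 2713 is tight.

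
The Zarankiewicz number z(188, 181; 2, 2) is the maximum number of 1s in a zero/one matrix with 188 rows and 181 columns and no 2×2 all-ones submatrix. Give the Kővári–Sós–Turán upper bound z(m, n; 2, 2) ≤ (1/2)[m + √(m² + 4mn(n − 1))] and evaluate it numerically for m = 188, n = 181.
z(188, 181; 2, 2) ≤ (1/2)[188 + √(188² + 4·188·181·180)] = (1/2)[188 + √24535504] = 2570.6663

Kővári–Sós–Turán: let r_1, ..., r_188 be the row sums and z = Σ r_i the total number of 1s. Each pair of columns can share at most one row with both entries 1 (else a 2×2 all-ones block appears), so Σ_i C(r_i, 2) ≤ C(181, 2) = 16290. By convexity Σ_i C(r_i, 2) ≥ 188·C(z/188, 2) = z(z − 188)/(2·188), giving z² − 188z − 188·181·180 ≤ 0 and hence z ≤ (1/2)[188 + √(35344 + 4·6125040)] = (1/2)[188 + √24535504] ≈ (1/2)(188 + 4953.3326) = 2570.6663.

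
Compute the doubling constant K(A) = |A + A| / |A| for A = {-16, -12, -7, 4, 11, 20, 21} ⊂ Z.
K = |A + A| / |A| = 26/7

Enumerate A + A = {a + b : a, b ∈ A}. With |A| = 7, there are |A|^2 = 49 ordered sum pairs; collecting distinct values, A + A = {-32, -28, -24, -23, -19, -14, -12, -8, -5, -3, -1, 4, 5, 8, 9, 13, 14, 15, 22, 24, 25, 31, 32, 40, 41, 42}, so |A + A| = 26. Thus K = 26/7. For comparison, the minimum possible |A + A| over all 7-element sets is 2·7 − 1 = 13 (so min K = 13/7), attained only by arithmetic progressions.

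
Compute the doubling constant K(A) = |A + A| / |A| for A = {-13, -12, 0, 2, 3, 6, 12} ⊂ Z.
K = |A + A| / |A| = 24/7

Enumerate A + A = {a + b : a, b ∈ A}. With |A| = 7, there are |A|^2 = 49 ordered sum pairs; collecting distinct values, A + A = {-26, -25, -24, -13, -12, -11, -10, -9, -7, -6, -1, 0, 2, 3, 4, 5, 6, 8, 9, 12, 14, 15, 18, 24}, so |A + A| = 24. Thus K = 24/7. For comparison, the minimum possible |A + A| over all 7-element sets is 2·7 − 1 = 13 (so min K = 13/7), attained only by arithmetic progressions.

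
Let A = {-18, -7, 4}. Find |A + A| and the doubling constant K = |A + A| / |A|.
K = |A + A| / |A| = 5/3

Enumerate A + A = {a + b : a, b ∈ A}. With |A| = 3, there are |A|^2 = 9 ordered sum pairs; collecting distinct values, A + A = {-36, -25, -14, -3, 8}, so |A + A| = 5. Thus K = 5/3. Here |A + A| = 2|A| − 1 = 5, the minimum possible — so K = 5/3 is minimal, which holds iff A is an arithmetic progression.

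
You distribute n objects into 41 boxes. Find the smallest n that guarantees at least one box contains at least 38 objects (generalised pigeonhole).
n = (38 − 1)·41 + 1 = 1518

By the generalised pigeonhole principle, to guarantee some box contains ≥ r objects we need more than (r − 1) · k objects total. Threshold: n = (r − 1) · k + 1. With r = 38 and k = 41: n = 37 · 41 + 1 = 1517 + 1 = 1518. For n = 1517 = 37 · 41, we can put exactly 37 objects in every box, avoiding 38 in any single one — so 1518 is tight.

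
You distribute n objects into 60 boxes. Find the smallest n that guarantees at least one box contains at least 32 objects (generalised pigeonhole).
n = (32 − 1)·60 + 1 = 1861

By the generalised pigeonhole principle, to guarantee some box contains ≥ r objects we need more than (r − 1) · k objects total. Threshold: n = (r − 1) · k + 1. With r = 32 and k = 60: n = 31 · 60 + 1 = 1860 + 1 = 1861. For n = 1860 = 31 · 60, we can put exactly 31 objects in every box, avoiding 32 in any single one — so 1861 is tight.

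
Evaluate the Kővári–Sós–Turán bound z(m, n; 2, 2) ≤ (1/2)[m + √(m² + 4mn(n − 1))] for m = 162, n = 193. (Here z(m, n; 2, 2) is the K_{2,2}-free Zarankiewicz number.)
z(162, 193; 2, 2) ≤ (1/2)[162 + √(162² + 4·162·193·192)] = (1/2)[162 + √24038532] = 2532.4553

Kővári–Sós–Turán: let r_1, ..., r_162 be the row sums and z = Σ r_i the total number of 1s. Each pair of columns can share at most one row with both entries 1 (else a 2×2 all-ones block appears), so Σ_i C(r_i, 2) ≤ C(193, 2) = 18528. By convexity Σ_i C(r_i, 2) ≥ 162·C(z/162, 2) = z(z − 162)/(2·162), giving z² − 162z − 162·193·192 ≤ 0 and hence z ≤ (1/2)[162 + √(26244 + 4·6003072)] = (1/2)[162 + √24038532] ≈ (1/2)(162 + 4902.9106) = 2532.4553.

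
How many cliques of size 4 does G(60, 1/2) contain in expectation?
E[# K_4] = C(60, 4) · (1/2)^C(4, 2) = 487635 / 2^6 = 7619.296875

For each 4-subset S of vertices (there are C(60, 4) = 487635 such S), let X_S = 1 if S induces a K_4 (all C(4, 2) = 6 edges present). Then P(X_S = 1) = (1/2)^6 = 1/64. By linearity of expectation, E[# K_4] = C(60, 4) · (1/2)^6 = 487635 / 64 = 7619.296875.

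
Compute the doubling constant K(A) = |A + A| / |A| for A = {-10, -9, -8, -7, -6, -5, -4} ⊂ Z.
K = |A + A| / |A| = 13/7

Enumerate A + A = {a + b : a, b ∈ A}. With |A| = 7, there are |A|^2 = 49 ordered sum pairs; collecting distinct values, A + A = {-20, -19, -18, -17, -16, -15, -14, -13, -12, -11, -10, -9, -8}, so |A + A| = 13. Thus K = 13/7. Here |A + A| = 2|A| − 1 = 13, the minimum possible — so K = 13/7 is minimal, which holds iff A is an arithmetic progression.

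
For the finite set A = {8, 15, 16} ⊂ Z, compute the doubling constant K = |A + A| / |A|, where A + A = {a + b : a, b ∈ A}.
K = |A + A| / |A| = 6/3 = 2

Enumerate A + A = {a + b : a, b ∈ A}. With |A| = 3, there are |A|^2 = 9 ordered sum pairs; collecting distinct values, A + A = {16, 23, 24, 30, 31, 32}, so |A + A| = 6. Thus K = 6/3 = 2. For comparison, the minimum possible |A + A| over all 3-element sets is 2·3 − 1 = 5 (so min K = 5/3), attained only by arithmetic progressions.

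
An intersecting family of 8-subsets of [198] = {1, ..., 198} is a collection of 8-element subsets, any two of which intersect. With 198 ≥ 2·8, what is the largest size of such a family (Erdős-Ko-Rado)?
max |F| = C(197, 7) = 2051256675104

The Erdős-Ko-Rado theorem states: for n ≥ 2k, an intersecting family of k-subsets of an n-element set has size at most C(n − 1, k − 1), with equality for 'star' families {A ⊆ [n] : |A| = k, i ∈ A} (fix an element i). For n = 198, k = 8: C(197, 7) = 2051256675104.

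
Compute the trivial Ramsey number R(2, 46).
R(2, 46) = 46

R(2, k) = k for all k ≥ 2: in a 2-colouring of K_k, either some edge is red (a red K_2) or all edges are blue (a blue K_k). And K_{45} coloured all-blue has no blue K_46, so R(2, 46) > 45. Hence R(2, 46) = 46.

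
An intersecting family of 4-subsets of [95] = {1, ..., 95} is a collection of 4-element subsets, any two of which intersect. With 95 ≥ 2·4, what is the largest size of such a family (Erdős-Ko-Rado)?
max |F| = C(94, 3) = 134044

Erdős-Ko-Rado (1961): when n ≥ 2k, max |F| = C(n−1, k−1). The bound is attained by the star {A : i ∈ A} for any fixed i ∈ [n]. Here C(95−1, 4−1) = C(94, 3) = 134044.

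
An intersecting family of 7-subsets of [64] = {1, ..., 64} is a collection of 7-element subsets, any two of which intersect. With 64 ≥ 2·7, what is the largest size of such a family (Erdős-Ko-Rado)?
max |F| = C(63, 6) = 67945521

The Erdős-Ko-Rado theorem states: for n ≥ 2k, an intersecting family of k-subsets of an n-element set has size at most C(n − 1, k − 1), with equality for 'star' families {A ⊆ [n] : |A| = k, i ∈ A} (fix an element i). For n = 64, k = 7: C(63, 6) = 67945521.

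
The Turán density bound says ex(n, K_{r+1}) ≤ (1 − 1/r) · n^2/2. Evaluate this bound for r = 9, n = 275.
Turán density bound = (8/9) · 275^2/2 = 302500/9 ≈ 33611.1111

Turán's theorem: ex(n, K_{r+1}) is achieved by the complete r-partite Turán graph T(n, r) with parts as balanced as possible, and is at most (1 − 1/r) · n^2/2. For r = 9, n = 275: the density bound is (8/9) · 75625/2 = 302500/9 ≈ 33611.1111. The integer-valued extremum is e(T(275, 9)) = 33610, which is strictly less than the density bound 302500/9 since 9 ∤ 275 (the parts of T(275, 9) cannot all be equal).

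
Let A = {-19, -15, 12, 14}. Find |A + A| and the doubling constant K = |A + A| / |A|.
K = |A + A| / |A| = 10/4 = 5/2

Enumerate A + A = {a + b : a, b ∈ A}. With |A| = 4, there are |A|^2 = 16 ordered sum pairs; collecting distinct values, A + A = {-38, -34, -30, -7, -5, -3, -1, 24, 26, 28}, so |A + A| = 10. Thus K = 10/4 = 5/2. For comparison, the minimum possible |A + A| over all 4-element sets is 2·4 − 1 = 7 (so min K = 7/4), attained only by arithmetic progressions.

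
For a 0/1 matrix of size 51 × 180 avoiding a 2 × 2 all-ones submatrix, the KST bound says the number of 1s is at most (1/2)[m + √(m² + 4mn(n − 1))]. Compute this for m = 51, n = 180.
z(51, 180; 2, 2) ≤ (1/2)[51 + √(51² + 4·51·180·179)] = (1/2)[51 + √6575481] = 1307.635

Kővári–Sós–Turán: let r_1, ..., r_51 be the row sums and z = Σ r_i the total number of 1s. Each pair of columns can share at most one row with both entries 1 (else a 2×2 all-ones block appears), so Σ_i C(r_i, 2) ≤ C(180, 2) = 16110. By convexity Σ_i C(r_i, 2) ≥ 51·C(z/51, 2) = z(z − 51)/(2·51), giving z² − 51z − 51·180·179 ≤ 0 and hence z ≤ (1/2)[51 + √(2601 + 4·1643220)] = (1/2)[51 + √6575481] ≈ (1/2)(51 + 2564.2701) = 1307.635.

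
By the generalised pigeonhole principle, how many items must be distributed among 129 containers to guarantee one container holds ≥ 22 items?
n = (22 − 1)·129 + 1 = 2710

By the generalised pigeonhole principle, to guarantee some box contains ≥ r objects we need more than (r − 1) · k objects total. Threshold: n = (r − 1) · k + 1. With r = 22 and k = 129: n = 21 · 129 + 1 = 2709 + 1 = 2710. For n = 2709 = 21 · 129, we can put exactly 21 objects in every box, avoiding 22 in any single one — so 2710 is tight.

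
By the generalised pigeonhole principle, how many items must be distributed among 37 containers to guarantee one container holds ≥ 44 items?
n = (44 − 1)·37 + 1 = 1592

By the generalised pigeonhole principle, to guarantee some box contains ≥ r objects we need more than (r − 1) · k objects total. Threshold: n = (r − 1) · k + 1. With r = 44 and k = 37: n = 43 · 37 + 1 = 1591 + 1 = 1592. For n = 1591 = 43 · 37, we can put exactly 43 objects in every box, avoiding 44 in any single one — so 1592 is tight.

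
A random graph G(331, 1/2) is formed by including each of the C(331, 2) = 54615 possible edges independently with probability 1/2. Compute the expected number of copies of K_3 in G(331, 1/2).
E[# K_3] = C(331, 3) · (1/2)^C(3, 2) = 5989445 / 2^3 = 748680.625

For each 3-subset S of vertices (there are C(331, 3) = 5989445 such S), let X_S = 1 if S induces a K_3 (all C(3, 2) = 3 edges present). Then P(X_S = 1) = (1/2)^3 = 1/8. By linearity of expectation, E[# K_3] = C(331, 3) · (1/2)^3 = 5989445 / 8 = 748680.625.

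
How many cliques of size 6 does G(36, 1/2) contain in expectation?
E[# K_6] = C(36, 6) · (1/2)^C(6, 2) = 1947792 / 2^15 = 121737/2048 ≈ 59.441895

For each 6-subset S of vertices (there are C(36, 6) = 1947792 such S), let X_S = 1 if S induces a K_6 (all C(6, 2) = 15 edges present). Then P(X_S = 1) = (1/2)^15 = 1/32768. By linearity of expectation, E[# K_6] = C(36, 6) · (1/2)^15 = 1947792 / 32768 = 121737/2048 ≈ 59.441895.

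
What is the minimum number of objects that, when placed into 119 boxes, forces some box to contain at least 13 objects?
n = (13 − 1)·119 + 1 = 1429

By the generalised pigeonhole principle, to guarantee some box contains ≥ r objects we need more than (r − 1) · k objects total. Threshold: n = (r − 1) · k + 1. With r = 13 and k = 119: n = 12 · 119 + 1 = 1428 + 1 = 1429. For n = 1428 = 12 · 119, we can put exactly 12 objects in every box, avoiding 13 in any single one — so 1429 is tight.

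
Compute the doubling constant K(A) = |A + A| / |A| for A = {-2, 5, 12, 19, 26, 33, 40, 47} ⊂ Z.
K = |A + A| / |A| = 15/8

Enumerate A + A = {a + b : a, b ∈ A}. With |A| = 8, there are |A|^2 = 64 ordered sum pairs; collecting distinct values, A + A = {-4, 3, 10, 17, 24, 31, 38, 45, 52, 59, 66, 73, 80, 87, 94}, so |A + A| = 15. Thus K = 15/8. Here |A + A| = 2|A| − 1 = 15, the minimum possible — so K = 15/8 is minimal, which holds iff A is an arithmetic progression.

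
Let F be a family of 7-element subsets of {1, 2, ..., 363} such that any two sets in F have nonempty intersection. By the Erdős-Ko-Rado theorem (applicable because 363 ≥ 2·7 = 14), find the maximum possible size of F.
max |F| = C(362, 6) = 2997998892714

The Erdős-Ko-Rado theorem states: for n ≥ 2k, an intersecting family of k-subsets of an n-element set has size at most C(n − 1, k − 1), with equality for 'star' families {A ⊆ [n] : |A| = k, i ∈ A} (fix an element i). For n = 363, k = 7: C(362, 6) = 2997998892714.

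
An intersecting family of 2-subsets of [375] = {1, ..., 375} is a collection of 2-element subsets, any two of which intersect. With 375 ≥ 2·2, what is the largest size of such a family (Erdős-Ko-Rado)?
max |F| = C(374, 1) = 374

The Erdős-Ko-Rado theorem states: for n ≥ 2k, an intersecting family of k-subsets of an n-element set has size at most C(n − 1, k − 1), with equality for 'star' families {A ⊆ [n] : |A| = k, i ∈ A} (fix an element i). For n = 375, k = 2: C(374, 1) = 374.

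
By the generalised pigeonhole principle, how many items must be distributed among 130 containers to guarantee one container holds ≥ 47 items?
n = (47 − 1)·130 + 1 = 5981

By the generalised pigeonhole principle, to guarantee some box contains ≥ r objects we need more than (r − 1) · k objects total. Threshold: n = (r − 1) · k + 1. With r = 47 and k = 130: n = 46 · 130 + 1 = 5980 + 1 = 5981. For n = 5980 = 46 · 130, we can put exactly 46 objects in every box, avoiding 47 in any single one — so 5981 is tight.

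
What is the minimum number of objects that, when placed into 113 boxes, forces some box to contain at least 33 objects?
n = (33 − 1)·113 + 1 = 3617

By the generalised pigeonhole principle, to guarantee some box contains ≥ r objects we need more than (r − 1) · k objects total. Threshold: n = (r − 1) · k + 1. With r = 33 and k = 113: n = 32 · 113 + 1 = 3616 + 1 = 3617. For n = 3616 = 32 · 113, we can put exactly 32 objects in every box, avoiding 33 in any single one — so 3617 is tight.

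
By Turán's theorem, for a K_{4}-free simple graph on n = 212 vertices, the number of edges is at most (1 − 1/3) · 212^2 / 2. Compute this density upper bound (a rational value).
Turán density bound = (2/3) · 212^2/2 = 44944/3 ≈ 14981.3333

Turán's theorem: ex(n, K_{r+1}) is achieved by the complete r-partite Turán graph T(n, r) with parts as balanced as possible, and is at most (1 − 1/r) · n^2/2. For r = 3, n = 212: the density bound is (2/3) · 44944/2 = 44944/3 ≈ 14981.3333. The integer-valued extremum is e(T(212, 3)) = 14981, which is strictly less than the density bound 44944/3 since 3 ∤ 212 (the parts of T(212, 3) cannot all be equal).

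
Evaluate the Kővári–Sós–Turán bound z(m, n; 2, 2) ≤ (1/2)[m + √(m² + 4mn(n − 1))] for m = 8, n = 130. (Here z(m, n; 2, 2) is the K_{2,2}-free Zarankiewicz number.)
z(8, 130; 2, 2) ≤ (1/2)[8 + √(8² + 4·8·130·129)] = (1/2)[8 + √536704] = 370.3004

Kővári–Sós–Turán: let r_1, ..., r_8 be the row sums and z = Σ r_i the total number of 1s. Each pair of columns can share at most one row with both entries 1 (else a 2×2 all-ones block appears), so Σ_i C(r_i, 2) ≤ C(130, 2) = 8385. By convexity Σ_i C(r_i, 2) ≥ 8·C(z/8, 2) = z(z − 8)/(2·8), giving z² − 8z − 8·130·129 ≤ 0 and hence z ≤ (1/2)[8 + √(64 + 4·134160)] = (1/2)[8 + √536704] ≈ (1/2)(8 + 732.6008) = 370.3004.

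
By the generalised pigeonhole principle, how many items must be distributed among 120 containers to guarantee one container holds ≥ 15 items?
n = (15 − 1)·120 + 1 = 1681

By the generalised pigeonhole principle, to guarantee some box contains ≥ r objects we need more than (r − 1) · k objects total. Threshold: n = (r − 1) · k + 1. With r = 15 and k = 120: n = 14 · 120 + 1 = 1680 + 1 = 1681. For n = 1680 = 14 · 120, we can put exactly 14 objects in every box, avoiding 15 in any single one — so 1681 is tight.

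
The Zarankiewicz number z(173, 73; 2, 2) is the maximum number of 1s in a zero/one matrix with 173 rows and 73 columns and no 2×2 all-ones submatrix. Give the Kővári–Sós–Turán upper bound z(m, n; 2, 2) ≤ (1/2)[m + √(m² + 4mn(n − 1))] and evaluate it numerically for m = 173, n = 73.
z(173, 73; 2, 2) ≤ (1/2)[173 + √(173² + 4·173·73·72)] = (1/2)[173 + √3667081] = 1043.9812

Kővári–Sós–Turán: let r_1, ..., r_173 be the row sums and z = Σ r_i the total number of 1s. Each pair of columns can share at most one row with both entries 1 (else a 2×2 all-ones block appears), so Σ_i C(r_i, 2) ≤ C(73, 2) = 2628. By convexity Σ_i C(r_i, 2) ≥ 173·C(z/173, 2) = z(z − 173)/(2·173), giving z² − 173z − 173·73·72 ≤ 0 and hence z ≤ (1/2)[173 + √(29929 + 4·909288)] = (1/2)[173 + √3667081] ≈ (1/2)(173 + 1914.9624) = 1043.9812.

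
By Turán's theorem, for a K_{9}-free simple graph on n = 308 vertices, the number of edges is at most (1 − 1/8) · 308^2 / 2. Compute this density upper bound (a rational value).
Turán density bound = (7/8) · 308^2/2 = 41503

Turán's theorem: ex(n, K_{r+1}) is achieved by the complete r-partite Turán graph T(n, r) with parts as balanced as possible, and is at most (1 − 1/r) · n^2/2. For r = 8, n = 308: the density bound is (7/8) · 94864/2 = 41503. The integer-valued extremum is e(T(308, 8)) = 41502, which is strictly less than the density bound 41503 since 8 ∤ 308 (the parts of T(308, 8) cannot all be equal).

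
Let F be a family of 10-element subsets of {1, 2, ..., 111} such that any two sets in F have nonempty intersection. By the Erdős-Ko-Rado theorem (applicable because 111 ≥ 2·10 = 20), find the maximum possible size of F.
max |F| = C(110, 9) = 4643330358810

Erdős-Ko-Rado (1961): when n ≥ 2k, max |F| = C(n−1, k−1). The bound is attained by the star {A : i ∈ A} for any fixed i ∈ [n]. Here C(111−1, 10−1) = C(110, 9) = 4643330358810.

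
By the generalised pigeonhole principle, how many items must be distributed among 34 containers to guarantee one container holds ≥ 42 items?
n = (42 − 1)·34 + 1 = 1395

By the generalised pigeonhole principle, to guarantee some box contains ≥ r objects we need more than (r − 1) · k objects total. Threshold: n = (r − 1) · k + 1. With r = 42 and k = 34: n = 41 · 34 + 1 = 1394 + 1 = 1395. For n = 1394 = 41 · 34, we can put exactly 41 objects in every box, avoiding 42 in any single one — so 1395 is tight.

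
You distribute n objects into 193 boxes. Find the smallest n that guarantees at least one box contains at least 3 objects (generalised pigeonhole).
n = (3 − 1)·193 + 1 = 387

By the generalised pigeonhole principle, to guarantee some box contains ≥ r objects we need more than (r − 1) · k objects total. Threshold: n = (r − 1) · k + 1. With r = 3 and k = 193: n = 2 · 193 + 1 = 386 + 1 = 387. For n = 386 = 2 · 193, we can put exactly 2 objects in every box, avoiding 3 in any single one — so 387 is tight.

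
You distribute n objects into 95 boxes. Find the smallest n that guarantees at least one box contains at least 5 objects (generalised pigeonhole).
n = (5 − 1)·95 + 1 = 381

By the generalised pigeonhole principle, to guarantee some box contains ≥ r objects we need more than (r − 1) · k objects total. Threshold: n = (r − 1) · k + 1. With r = 5 and k = 95: n = 4 · 95 + 1 = 380 + 1 = 381. For n = 380 = 4 · 95, we can put exactly 4 objects in every box, avoiding 5 in any single one — so 381 is tight.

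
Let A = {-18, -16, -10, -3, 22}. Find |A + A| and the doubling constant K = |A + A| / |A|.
K = |A + A| / |A| = 15/5 = 3

Enumerate A + A = {a + b : a, b ∈ A}. With |A| = 5, there are |A|^2 = 25 ordered sum pairs; collecting distinct values, A + A = {-36, -34, -32, -28, -26, -21, -20, -19, -13, -6, 4, 6, 12, 19, 44}, so |A + A| = 15. Thus K = 15/5 = 3. For comparison, the minimum possible |A + A| over all 5-element sets is 2·5 − 1 = 9 (so min K = 9/5), attained only by arithmetic progressions.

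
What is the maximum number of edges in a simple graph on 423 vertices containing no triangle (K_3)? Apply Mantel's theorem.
ex(423, K_3) = ⌊423^2/4⌋ = 44732

Mantel (1907): a triangle-free graph on n vertices has at most ⌊n^2/4⌋ edges, with equality for the complete bipartite graph K_{⌊n/2⌋, ⌈n/2⌉}. For n = 423: ⌊423^2/4⌋ = ⌊178929/4⌋ = 44732. The extremal graph is K_{211, 212}, which has 211·212 = 44732 edges.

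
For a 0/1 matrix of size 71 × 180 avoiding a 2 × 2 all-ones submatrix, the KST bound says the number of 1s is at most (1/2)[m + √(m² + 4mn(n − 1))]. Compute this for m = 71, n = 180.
z(71, 180; 2, 2) ≤ (1/2)[71 + √(71² + 4·71·180·179)] = (1/2)[71 + √9155521] = 1548.4046

Kővári–Sós–Turán: let r_1, ..., r_71 be the row sums and z = Σ r_i the total number of 1s. Each pair of columns can share at most one row with both entries 1 (else a 2×2 all-ones block appears), so Σ_i C(r_i, 2) ≤ C(180, 2) = 16110. By convexity Σ_i C(r_i, 2) ≥ 71·C(z/71, 2) = z(z − 71)/(2·71), giving z² − 71z − 71·180·179 ≤ 0 and hence z ≤ (1/2)[71 + √(5041 + 4·2287620)] = (1/2)[71 + √9155521] ≈ (1/2)(71 + 3025.8091) = 1548.4046.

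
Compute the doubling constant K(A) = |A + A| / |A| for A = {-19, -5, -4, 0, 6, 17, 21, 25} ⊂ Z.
K = |A + A| / |A| = 30/8 = 15/4

Enumerate A + A = {a + b : a, b ∈ A}. With |A| = 8, there are |A|^2 = 64 ordered sum pairs; collecting distinct values, A + A = {-38, -24, -23, -19, -13, -10, -9, -8, -5, -4, -2, 0, 1, 2, 6, 12, 13, 16, 17, 20, 21, 23, 25, 27, 31, 34, 38, 42, 46, 50}, so |A + A| = 30. Thus K = 30/8 = 15/4. For comparison, the minimum possible |A + A| over all 8-element sets is 2·8 − 1 = 15 (so min K = 15/8), attained only by arithmetic progressions.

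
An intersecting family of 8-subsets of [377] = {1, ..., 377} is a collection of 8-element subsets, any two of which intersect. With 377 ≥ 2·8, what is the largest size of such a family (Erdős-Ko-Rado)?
max |F| = C(376, 7) = 199290952927000

The Erdős-Ko-Rado theorem states: for n ≥ 2k, an intersecting family of k-subsets of an n-element set has size at most C(n − 1, k − 1), with equality for 'star' families {A ⊆ [n] : |A| = k, i ∈ A} (fix an element i). For n = 377, k = 8: C(376, 7) = 199290952927000.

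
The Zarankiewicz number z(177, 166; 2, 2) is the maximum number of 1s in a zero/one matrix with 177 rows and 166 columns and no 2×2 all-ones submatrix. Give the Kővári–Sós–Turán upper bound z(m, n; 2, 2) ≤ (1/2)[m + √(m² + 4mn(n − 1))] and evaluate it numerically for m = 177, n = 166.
z(177, 166; 2, 2) ≤ (1/2)[177 + √(177² + 4·177·166·165)] = (1/2)[177 + √19423449] = 2292.1021

Kővári–Sós–Turán: let r_1, ..., r_177 be the row sums and z = Σ r_i the total number of 1s. Each pair of columns can share at most one row with both entries 1 (else a 2×2 all-ones block appears), so Σ_i C(r_i, 2) ≤ C(166, 2) = 13695. By convexity Σ_i C(r_i, 2) ≥ 177·C(z/177, 2) = z(z − 177)/(2·177), giving z² − 177z − 177·166·165 ≤ 0 and hence z ≤ (1/2)[177 + √(31329 + 4·4848030)] = (1/2)[177 + √19423449] ≈ (1/2)(177 + 4407.2042) = 2292.1021.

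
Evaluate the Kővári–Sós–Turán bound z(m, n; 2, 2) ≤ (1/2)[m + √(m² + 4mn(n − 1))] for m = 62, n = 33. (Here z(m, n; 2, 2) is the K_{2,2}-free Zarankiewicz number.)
z(62, 33; 2, 2) ≤ (1/2)[62 + √(62² + 4·62·33·32)] = (1/2)[62 + √265732] = 288.746

Kővári–Sós–Turán: let r_1, ..., r_62 be the row sums and z = Σ r_i the total number of 1s. Each pair of columns can share at most one row with both entries 1 (else a 2×2 all-ones block appears), so Σ_i C(r_i, 2) ≤ C(33, 2) = 528. By convexity Σ_i C(r_i, 2) ≥ 62·C(z/62, 2) = z(z − 62)/(2·62), giving z² − 62z − 62·33·32 ≤ 0 and hence z ≤ (1/2)[62 + √(3844 + 4·65472)] = (1/2)[62 + √265732] ≈ (1/2)(62 + 515.492) = 288.746.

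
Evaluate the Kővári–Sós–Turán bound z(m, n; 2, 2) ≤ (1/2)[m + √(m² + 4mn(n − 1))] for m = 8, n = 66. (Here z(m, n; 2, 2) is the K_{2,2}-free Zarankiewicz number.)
z(8, 66; 2, 2) ≤ (1/2)[8 + √(8² + 4·8·66·65)] = (1/2)[8 + √137344] = 189.2998

Kővári–Sós–Turán: let r_1, ..., r_8 be the row sums and z = Σ r_i the total number of 1s. Each pair of columns can share at most one row with both entries 1 (else a 2×2 all-ones block appears), so Σ_i C(r_i, 2) ≤ C(66, 2) = 2145. By convexity Σ_i C(r_i, 2) ≥ 8·C(z/8, 2) = z(z − 8)/(2·8), giving z² − 8z − 8·66·65 ≤ 0 and hence z ≤ (1/2)[8 + √(64 + 4·34320)] = (1/2)[8 + √137344] ≈ (1/2)(8 + 370.5995) = 189.2998.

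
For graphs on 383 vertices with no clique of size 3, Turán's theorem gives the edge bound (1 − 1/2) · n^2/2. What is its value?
Turán density bound = (1/2) · 383^2/2 = 146689/4 ≈ 36672.25

Turán's theorem: ex(n, K_{r+1}) is achieved by the complete r-partite Turán graph T(n, r) with parts as balanced as possible, and is at most (1 − 1/r) · n^2/2. For r = 2, n = 383: the density bound is (1/2) · 146689/2 = 146689/4 ≈ 36672.25. The integer-valued extremum is e(T(383, 2)) = 36672, which is strictly less than the density bound 146689/4 since 2 ∤ 383 (the parts of T(383, 2) cannot all be equal).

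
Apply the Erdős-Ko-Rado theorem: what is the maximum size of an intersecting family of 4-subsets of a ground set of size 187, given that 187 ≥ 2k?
max |F| = C(186, 3) = 1055240

The Erdős-Ko-Rado theorem states: for n ≥ 2k, an intersecting family of k-subsets of an n-element set has size at most C(n − 1, k − 1), with equality for 'star' families {A ⊆ [n] : |A| = k, i ∈ A} (fix an element i). For n = 187, k = 4: C(186, 3) = 1055240.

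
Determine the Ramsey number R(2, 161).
R(2, 161) = 161

R(2, k) = k for all k ≥ 2: in a 2-colouring of K_k, either some edge is red (a red K_2) or all edges are blue (a blue K_k). And K_{160} coloured all-blue has no blue K_161, so R(2, 161) > 160. Hence R(2, 161) = 161.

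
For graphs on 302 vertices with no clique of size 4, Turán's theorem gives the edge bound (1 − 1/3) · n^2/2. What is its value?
Turán density bound = (2/3) · 302^2/2 = 91204/3 ≈ 30401.3333

Turán's theorem: ex(n, K_{r+1}) is achieved by the complete r-partite Turán graph T(n, r) with parts as balanced as possible, and is at most (1 − 1/r) · n^2/2. For r = 3, n = 302: the density bound is (2/3) · 91204/2 = 91204/3 ≈ 30401.3333. The integer-valued extremum is e(T(302, 3)) = 30401, which is strictly less than the density bound 91204/3 since 3 ∤ 302 (the parts of T(302, 3) cannot all be equal).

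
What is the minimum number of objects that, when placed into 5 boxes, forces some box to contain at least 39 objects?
n = (39 − 1)·5 + 1 = 191

By the generalised pigeonhole principle, to guarantee some box contains ≥ r objects we need more than (r − 1) · k objects total. Threshold: n = (r − 1) · k + 1. With r = 39 and k = 5: n = 38 · 5 + 1 = 190 + 1 = 191. For n = 190 = 38 · 5, we can put exactly 38 objects in every box, avoiding 39 in any single one — so 191 is tight.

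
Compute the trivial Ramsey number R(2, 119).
R(2, 119) = 119

R(2, k) = k for all k ≥ 2: in a 2-colouring of K_k, either some edge is red (a red K_2) or all edges are blue (a blue K_k). And K_{118} coloured all-blue has no blue K_119, so R(2, 119) > 118. Hence R(2, 119) = 119.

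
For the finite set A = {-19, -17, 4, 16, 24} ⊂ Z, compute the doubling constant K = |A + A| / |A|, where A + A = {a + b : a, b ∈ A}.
K = |A + A| / |A| = 15/5 = 3

Enumerate A + A = {a + b : a, b ∈ A}. With |A| = 5, there are |A|^2 = 25 ordered sum pairs; collecting distinct values, A + A = {-38, -36, -34, -15, -13, -3, -1, 5, 7, 8, 20, 28, 32, 40, 48}, so |A + A| = 15. Thus K = 15/5 = 3. For comparison, the minimum possible |A + A| over all 5-element sets is 2·5 − 1 = 9 (so min K = 9/5), attained only by arithmetic progressions.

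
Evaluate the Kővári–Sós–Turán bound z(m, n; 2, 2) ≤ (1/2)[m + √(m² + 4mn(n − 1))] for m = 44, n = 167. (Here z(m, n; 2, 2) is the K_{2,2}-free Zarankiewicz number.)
z(44, 167; 2, 2) ≤ (1/2)[44 + √(44² + 4·44·167·166)] = (1/2)[44 + √4881008] = 1126.6502

Kővári–Sós–Turán: let r_1, ..., r_44 be the row sums and z = Σ r_i the total number of 1s. Each pair of columns can share at most one row with both entries 1 (else a 2×2 all-ones block appears), so Σ_i C(r_i, 2) ≤ C(167, 2) = 13861. By convexity Σ_i C(r_i, 2) ≥ 44·C(z/44, 2) = z(z − 44)/(2·44), giving z² − 44z − 44·167·166 ≤ 0 and hence z ≤ (1/2)[44 + √(1936 + 4·1219768)] = (1/2)[44 + √4881008] ≈ (1/2)(44 + 2209.3003) = 1126.6502.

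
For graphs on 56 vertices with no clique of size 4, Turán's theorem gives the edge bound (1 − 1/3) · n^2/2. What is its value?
Turán density bound = (2/3) · 56^2/2 = 3136/3 ≈ 1045.3333

Turán's theorem: ex(n, K_{r+1}) is achieved by the complete r-partite Turán graph T(n, r) with parts as balanced as possible, and is at most (1 − 1/r) · n^2/2. For r = 3, n = 56: the density bound is (2/3) · 3136/2 = 3136/3 ≈ 1045.3333. The integer-valued extremum is e(T(56, 3)) = 1045, which is strictly less than the density bound 3136/3 since 3 ∤ 56 (the parts of T(56, 3) cannot all be equal).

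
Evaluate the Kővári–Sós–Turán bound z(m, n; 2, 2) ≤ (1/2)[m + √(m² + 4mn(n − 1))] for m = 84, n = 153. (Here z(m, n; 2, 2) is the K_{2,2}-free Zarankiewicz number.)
z(84, 153; 2, 2) ≤ (1/2)[84 + √(84² + 4·84·153·152)] = (1/2)[84 + √7821072] = 1440.309

Kővári–Sós–Turán: let r_1, ..., r_84 be the row sums and z = Σ r_i the total number of 1s. Each pair of columns can share at most one row with both entries 1 (else a 2×2 all-ones block appears), so Σ_i C(r_i, 2) ≤ C(153, 2) = 11628. By convexity Σ_i C(r_i, 2) ≥ 84·C(z/84, 2) = z(z − 84)/(2·84), giving z² − 84z − 84·153·152 ≤ 0 and hence z ≤ (1/2)[84 + √(7056 + 4·1953504)] = (1/2)[84 + √7821072] ≈ (1/2)(84 + 2796.618) = 1440.309.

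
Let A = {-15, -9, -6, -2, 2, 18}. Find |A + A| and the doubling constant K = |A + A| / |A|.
K = |A + A| / |A| = 20/6 = 10/3

Enumerate A + A = {a + b : a, b ∈ A}. With |A| = 6, there are |A|^2 = 36 ordered sum pairs; collecting distinct values, A + A = {-30, -24, -21, -18, -17, -15, -13, -12, -11, -8, -7, -4, 0, 3, 4, 9, 12, 16, 20, 36}, so |A + A| = 20. Thus K = 20/6 = 10/3. For comparison, the minimum possible |A + A| over all 6-element sets is 2·6 − 1 = 11 (so min K = 11/6), attained only by arithmetic progressions.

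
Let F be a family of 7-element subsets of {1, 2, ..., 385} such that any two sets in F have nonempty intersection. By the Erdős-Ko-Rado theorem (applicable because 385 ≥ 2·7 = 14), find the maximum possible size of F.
max |F| = C(384, 6) = 4281625192384

The Erdős-Ko-Rado theorem states: for n ≥ 2k, an intersecting family of k-subsets of an n-element set has size at most C(n − 1, k − 1), with equality for 'star' families {A ⊆ [n] : |A| = k, i ∈ A} (fix an element i). For n = 385, k = 7: C(384, 6) = 4281625192384.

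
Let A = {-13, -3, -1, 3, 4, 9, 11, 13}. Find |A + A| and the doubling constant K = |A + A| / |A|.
K = |A + A| / |A| = 27/8

Enumerate A + A = {a + b : a, b ∈ A}. With |A| = 8, there are |A|^2 = 64 ordered sum pairs; collecting distinct values, A + A = {-26, -16, -14, -10, -9, -6, -4, -2, 0, 1, 2, 3, 6, 7, 8, 10, 12, 13, 14, 15, 16, 17, 18, 20, 22, 24, 26}, so |A + A| = 27. Thus K = 27/8. For comparison, the minimum possible |A + A| over all 8-element sets is 2·8 − 1 = 15 (so min K = 15/8), attained only by arithmetic progressions.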